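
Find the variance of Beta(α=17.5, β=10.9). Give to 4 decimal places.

0.0080

Var = αβ/[(α+β)²(α+β+1)] = (17.5×10.9)/(28.4²×29.4) = 190.75/23712.864 = 0.0080.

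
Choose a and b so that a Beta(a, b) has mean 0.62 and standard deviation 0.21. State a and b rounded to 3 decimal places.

a = 2.692, b = 1.650

Variance = 0.21² = 0.0441. The moment-matching identity a+b = μ(1−μ)/Var − 1 gives
a+b = 0.2356/0.0441 − 1 = 4.3424, so a = μ·4.3424 = 2.692 and b = (1−μ)·4.3424 = 1.650.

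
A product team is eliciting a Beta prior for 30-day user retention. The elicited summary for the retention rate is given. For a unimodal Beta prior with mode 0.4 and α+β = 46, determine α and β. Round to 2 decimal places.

α = 18.60, β = 27.40

For α,β>1 the mode is (α−1)/(α+β−2), so α = mode·(κ−2)+1 = 0.4×44+1 = 18.60.
And β = (1−mode)·(κ−2)+1 = 0.6×44+1 = 27.40.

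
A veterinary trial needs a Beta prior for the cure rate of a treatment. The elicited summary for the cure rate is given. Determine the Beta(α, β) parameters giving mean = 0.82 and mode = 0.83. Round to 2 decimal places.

α = 54.12, β = 11.88

Let s = α+β. Mean gives α = μs = 0.82s; mode gives (α−1)/(s−2) = 0.83.
Substituting: 0.82s − 1 = 0.83(s−2) = 0.83s − 1.66, so -0.01s = -0.66 and s = 66.0000.
Then α = 0.82×66.0000 = 54.12 and β = s−α = 11.88.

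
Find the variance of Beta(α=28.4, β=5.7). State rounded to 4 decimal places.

0.0040

Var = αβ/[(α+β)²(α+β+1)] = (28.4×5.7)/(34.1²×35.1) = 161.88/40814.631 = 0.0040.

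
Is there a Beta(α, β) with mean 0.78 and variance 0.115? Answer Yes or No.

The Beta variance bound is σ² < μ(1−μ).
Here μ(1−μ) = 0.78×0.22 = 0.1716, and 0.115 < 0.1716.

Yes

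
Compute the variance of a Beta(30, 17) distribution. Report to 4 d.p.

0.0048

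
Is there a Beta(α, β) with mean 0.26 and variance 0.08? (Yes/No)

Yes

For any Beta, Var(X) < E[X]·(1−E[X]).
Here μ(1−μ) = 0.26×0.74 = 0.1924, and 0.08 < 0.1924.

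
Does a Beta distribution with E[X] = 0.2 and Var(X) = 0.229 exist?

No

The Beta variance bound is σ² < μ(1−μ).
Here μ(1−μ) = 0.2×0.8 = 0.16, and 0.229 ≥ 0.16.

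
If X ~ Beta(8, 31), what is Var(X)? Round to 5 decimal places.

Var = αβ/[(α+β)²(α+β+1)] = (8×31)/(39²×40) = 248/60840 = 0.00408.

0.00408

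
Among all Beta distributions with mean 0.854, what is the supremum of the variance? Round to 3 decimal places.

0.125

For fixed mean μ the Beta variance is μ(1−μ)/(α+β+1), increasing as α+β decreases.
Its least upper bound (not attained) is μ(1−μ) = 0.854·0.146 = 0.125.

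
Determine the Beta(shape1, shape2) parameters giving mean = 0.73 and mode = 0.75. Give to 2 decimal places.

shape1 = 18.25, shape2 = 6.75

Let s = shape1+shape2. Mean gives shape1 = μs = 0.73s; mode gives (shape1−1)/(s−2) = 0.75.
Substituting: 0.73s − 1 = 0.75(s−2) = 0.75s − 1.50, so -0.02s = -0.50 and s = 25.0000.
Then shape1 = 0.73×25.0000 = 18.25 and shape2 = s−shape1 = 6.75.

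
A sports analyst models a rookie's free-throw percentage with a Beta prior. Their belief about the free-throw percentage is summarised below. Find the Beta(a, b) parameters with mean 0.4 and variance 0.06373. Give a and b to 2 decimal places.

a = 1.11, b = 1.66

Write ν = a+b; then a = μν and Var = μ(1−μ)/(ν+1).
ν = μ(1−μ)/Var − 1 = 0.24/0.06373 − 1 = 2.7659.
a = 0.4·2.7659 = 1.11, b = 0.6·2.7659 = 1.66.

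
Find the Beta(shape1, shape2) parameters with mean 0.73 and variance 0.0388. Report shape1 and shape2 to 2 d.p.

Write ν = shape1+shape2; then shape1 = μν and Var = μ(1−μ)/(ν+1).
ν = μ(1−μ)/Var − 1 = 0.1971/0.0388 − 1 = 4.0799.
shape1 = 0.73·4.0799 = 2.98, shape2 = 0.27·4.0799 = 1.10.

shape1 = 2.98, shape2 = 1.10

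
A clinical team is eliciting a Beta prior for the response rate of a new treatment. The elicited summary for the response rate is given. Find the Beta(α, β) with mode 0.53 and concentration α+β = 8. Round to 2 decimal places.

α = 4.18, β = 3.82

For α,β>1 the mode is (α−1)/(α+β−2), so α = mode·(κ−2)+1 = 0.53×6+1 = 4.18.
And β = (1−mode)·(κ−2)+1 = 0.47×6+1 = 3.82.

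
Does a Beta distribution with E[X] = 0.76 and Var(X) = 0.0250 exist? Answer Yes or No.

For any Beta, Var(X) < E[X]·(1−E[X]).
Here μ(1−μ) = 0.76×0.24 = 0.1824, and 0.0250 < 0.1824.

Yes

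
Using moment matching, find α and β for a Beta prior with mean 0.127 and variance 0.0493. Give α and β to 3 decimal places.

α = 0.159, β = 1.090

Let s = α+β. The Beta variance is μ(1−μ)/(s+1).
So s+1 = μ(1−μ)/σ² = (0.127×0.873)/0.0493 = 0.110871/0.0493 = 2.2489, giving s = 1.2489.
Then α = μs = 0.127×1.2489 = 0.159 and β = (1−μ)s = 0.873×1.2489 = 1.090.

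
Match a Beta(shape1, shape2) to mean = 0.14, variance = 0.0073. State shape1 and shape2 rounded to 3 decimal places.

shape1 = 2.169, shape2 = 13.324

Let s = shape1+shape2. The Beta variance is μ(1−μ)/(s+1).
So s+1 = μ(1−μ)/σ² = (0.14×0.86)/0.0073 = 0.1204/0.0073 = 16.4932, giving s = 15.4932.
Then shape1 = μs = 0.14×15.4932 = 2.169 and shape2 = (1−μ)s = 0.86×15.4932 = 13.324.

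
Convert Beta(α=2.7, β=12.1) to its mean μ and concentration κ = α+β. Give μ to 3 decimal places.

κ = α+β = 2.7+12.1 = 14.8; μ = α/κ = 2.7/14.8 = 0.182.

μ = 0.182, κ = 14.8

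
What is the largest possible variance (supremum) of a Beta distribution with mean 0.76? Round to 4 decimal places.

0.1824

For fixed mean μ the Beta variance is μ(1−μ)/(α+β+1), increasing as α+β decreases.
Its least upper bound (not attained) is μ(1−μ) = 0.76·0.24 = 0.1824.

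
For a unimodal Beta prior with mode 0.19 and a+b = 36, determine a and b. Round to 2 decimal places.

Since the density peak of Beta(a,b) is at (a−1)/(a+b−2),
a = 1 + 0.19(36−2) = 7.46 and b = 36 − 7.46 = 28.54.

a = 7.46, b = 28.54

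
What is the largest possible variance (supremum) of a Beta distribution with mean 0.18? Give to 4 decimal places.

0.1476

For fixed mean μ the Beta variance is μ(1−μ)/(α+β+1), increasing as α+β decreases.
Its least upper bound (not attained) is μ(1−μ) = 0.18·0.82 = 0.1476.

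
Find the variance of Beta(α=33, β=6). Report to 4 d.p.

0.0033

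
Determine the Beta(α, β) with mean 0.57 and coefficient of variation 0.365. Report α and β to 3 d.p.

α = 2.658, β = 2.005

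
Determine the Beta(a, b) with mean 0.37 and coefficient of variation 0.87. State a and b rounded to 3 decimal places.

Var = (CV·μ)² = (0.87×0.37)² = 0.103620.
a+b = μ(1−μ)/Var − 1 = 0.2331/0.103620 − 1 = 1.2496.
Thus a = 0.37·1.2496 = 0.462 and b = 0.63·1.2496 = 0.787.

a = 0.462, b = 0.787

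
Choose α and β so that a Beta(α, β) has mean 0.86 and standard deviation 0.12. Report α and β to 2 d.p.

α = 6.33, β = 1.03

Variance = 0.12² = 0.0144. The moment-matching identity α+β = μ(1−μ)/Var − 1 gives
α+β = 0.1204/0.0144 − 1 = 7.3611, so α = μ·7.3611 = 6.33 and β = (1−μ)·7.3611 = 1.03.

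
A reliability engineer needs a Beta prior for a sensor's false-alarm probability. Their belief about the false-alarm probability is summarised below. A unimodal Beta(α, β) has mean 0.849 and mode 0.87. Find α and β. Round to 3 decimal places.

α = 29.917, β = 5.321

Let s = α+β. Mean gives α = μs = 0.849s; mode gives (α−1)/(s−2) = 0.87.
Substituting: 0.849s − 1 = 0.87(s−2) = 0.87s − 1.74, so -0.021s = -0.74 and s = 35.2381.
Then α = 0.849×35.2381 = 29.917 and β = s−α = 5.321.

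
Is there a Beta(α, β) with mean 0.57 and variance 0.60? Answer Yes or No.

No

The Beta variance bound is σ² < μ(1−μ).
Here μ(1−μ) = 0.57×0.43 = 0.2451, and 0.60 ≥ 0.2451.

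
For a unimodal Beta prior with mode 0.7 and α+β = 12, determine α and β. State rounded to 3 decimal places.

Mode = (α−1)/(κ−2) with κ = α+β, so α−1 = 0.7·10 = 7.000.
α = 8.000; β = κ − α = 4.000.

α = 8.000, β = 4.000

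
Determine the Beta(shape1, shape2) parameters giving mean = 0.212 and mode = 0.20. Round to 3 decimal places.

Let s = shape1+shape2. Mean gives shape1 = μs = 0.212s; mode gives (shape1−1)/(s−2) = 0.20.
Substituting: 0.212s − 1 = 0.20(s−2) = 0.20s − 0.40, so 0.012s = 0.60 and s = 50.0000.
Then shape1 = 0.212×50.0000 = 10.600 and shape2 = s−shape1 = 39.400.

shape1 = 10.600, shape2 = 39.400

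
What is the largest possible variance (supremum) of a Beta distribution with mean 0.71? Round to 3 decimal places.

0.206

For fixed mean μ the Beta variance is μ(1−μ)/(α+β+1), increasing as α+β decreases.
Its least upper bound (not attained) is μ(1−μ) = 0.71·0.29 = 0.206.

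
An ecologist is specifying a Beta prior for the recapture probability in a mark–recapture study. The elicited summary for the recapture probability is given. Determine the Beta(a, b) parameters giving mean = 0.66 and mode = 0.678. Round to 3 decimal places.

a = 13.053, b = 6.724

With s = a+b: μ = a/s and mode = (a−1)/(s−2). Eliminating a = μs,
μs − 1 = m(s−2) ⇒ s(μ−m) = 1−2m ⇒ s = -0.356/-0.018 = 19.7778.
So a = μs = 13.053, b = (1−μ)s = 6.724.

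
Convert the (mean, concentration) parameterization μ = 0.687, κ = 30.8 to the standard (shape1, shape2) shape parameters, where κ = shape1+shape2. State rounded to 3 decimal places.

shape1 = 21.160, shape2 = 9.640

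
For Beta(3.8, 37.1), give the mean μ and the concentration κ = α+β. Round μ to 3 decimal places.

κ = α+β = 3.8+37.1 = 40.9; μ = α/κ = 3.8/40.9 = 0.093.

μ = 0.093, κ = 40.9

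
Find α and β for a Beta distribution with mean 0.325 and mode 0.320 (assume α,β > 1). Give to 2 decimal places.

α = 23.40, β = 48.60

Let s = α+β. Mean gives α = μs = 0.325s; mode gives (α−1)/(s−2) = 0.320.
Substituting: 0.325s − 1 = 0.320(s−2) = 0.320s − 0.640, so 0.005s = 0.360 and s = 72.0000.
Then α = 0.325×72.0000 = 23.40 and β = s−α = 48.60.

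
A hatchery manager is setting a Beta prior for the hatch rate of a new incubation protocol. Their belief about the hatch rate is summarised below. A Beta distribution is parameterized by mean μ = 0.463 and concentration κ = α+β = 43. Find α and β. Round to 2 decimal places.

α = 19.91, β = 23.09

α = μκ = 0.463×43 = 19.91 and β = (1−μ)κ = 0.537×43 = 23.09.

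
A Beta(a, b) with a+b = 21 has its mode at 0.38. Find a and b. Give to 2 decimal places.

a = 8.22, b = 12.78

Mode = (a−1)/(κ−2) with κ = a+b, so a−1 = 0.38·19 = 7.22.
a = 8.22; b = κ − a = 12.78.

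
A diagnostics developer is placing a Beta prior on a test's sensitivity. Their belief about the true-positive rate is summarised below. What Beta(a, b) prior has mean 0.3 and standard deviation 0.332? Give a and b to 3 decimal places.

σ² = 0.332² = 0.110224.
With s = a+b, Var = μ(1−μ)/(s+1), so s+1 = (0.3×0.7)/0.110224 = 1.9052 and s = 0.9052.
a = μs = 0.272, b = (1−μ)s = 0.634.

a = 0.272, b = 0.634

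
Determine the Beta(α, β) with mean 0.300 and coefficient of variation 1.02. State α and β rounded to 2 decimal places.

σ = CV·μ = 1.02×0.300 = 0.30600, so σ² = 0.093636.
s+1 = μ(1−μ)/σ² = 0.210000/0.093636 = 2.2427, so s = α+β = 1.2427.
α = μs = 0.37, β = (1−μ)s = 0.87.

α = 0.37, β = 0.87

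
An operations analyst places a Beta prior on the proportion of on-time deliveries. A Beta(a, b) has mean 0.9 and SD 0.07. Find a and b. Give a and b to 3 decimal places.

a = 15.631, b = 1.737

Variance = 0.07² = 0.0049. The moment-matching identity a+b = μ(1−μ)/Var − 1 gives
a+b = 0.09/0.0049 − 1 = 17.3673, so a = μ·17.3673 = 15.631 and b = (1−μ)·17.3673 = 1.737.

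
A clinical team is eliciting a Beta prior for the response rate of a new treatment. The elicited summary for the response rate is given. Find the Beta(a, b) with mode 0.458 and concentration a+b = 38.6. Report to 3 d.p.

Since the density peak of Beta(a,b) is at (a−1)/(a+b−2),
a = 1 + 0.458(38.6−2) = 17.763 and b = 38.6 − 17.763 = 20.837.

a = 17.763, b = 20.837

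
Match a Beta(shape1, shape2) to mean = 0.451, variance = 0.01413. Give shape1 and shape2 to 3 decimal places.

shape1 = 7.452, shape2 = 9.071

By moment matching, shape1+shape2 = μ(1−μ)/σ² − 1 = (0.451·0.549)/0.01413 − 1 = 17.5229 − 1 = 16.5229.
Since shape1/(shape1+shape2) = μ, shape1 = 0.451·16.5229 = 7.452 and shape2 = 0.549·16.5229 = 9.071.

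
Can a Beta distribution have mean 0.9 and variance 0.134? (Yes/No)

No

The Beta variance bound is σ² < μ(1−μ).
Here μ(1−μ) = 0.9×0.1 = 0.09, and 0.134 ≥ 0.09.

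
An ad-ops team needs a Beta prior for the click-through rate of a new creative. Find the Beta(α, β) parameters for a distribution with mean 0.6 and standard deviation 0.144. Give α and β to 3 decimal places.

α = 6.344, β = 4.230

Variance = 0.144² = 0.020736. The moment-matching identity α+β = μ(1−μ)/Var − 1 gives
α+β = 0.24/0.020736 − 1 = 10.5741, so α = μ·10.5741 = 6.344 and β = (1−μ)·10.5741 = 4.230.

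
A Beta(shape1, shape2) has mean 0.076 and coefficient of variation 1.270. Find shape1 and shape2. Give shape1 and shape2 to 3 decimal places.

shape1 = 0.497, shape2 = 6.041

σ = CV·μ = 1.270×0.076 = 0.09652, so σ² = 0.009316.
s+1 = μ(1−μ)/σ² = 0.070224/0.009316 = 7.5379, so s = shape1+shape2 = 6.5379.
shape1 = μs = 0.497, shape2 = (1−μ)s = 6.041.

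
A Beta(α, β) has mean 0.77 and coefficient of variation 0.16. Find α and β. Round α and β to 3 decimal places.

σ = CV·μ = 0.16×0.77 = 0.12320, so σ² = 0.015178.
s+1 = μ(1−μ)/σ² = 0.1771/0.015178 = 11.6680, so s = α+β = 10.6680.
α = μs = 8.214, β = (1−μ)s = 2.454.

α = 8.214, β = 2.454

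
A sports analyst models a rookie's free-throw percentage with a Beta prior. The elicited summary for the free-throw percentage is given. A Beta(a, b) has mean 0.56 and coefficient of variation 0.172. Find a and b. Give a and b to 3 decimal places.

a = 14.313, b = 11.246

Var = (CV·μ)² = (0.172×0.56)² = 0.009278.
a+b = μ(1−μ)/Var − 1 = 0.2464/0.009278 − 1 = 25.5588.
Thus a = 0.56·25.5588 = 14.313 and b = 0.44·25.5588 = 11.246.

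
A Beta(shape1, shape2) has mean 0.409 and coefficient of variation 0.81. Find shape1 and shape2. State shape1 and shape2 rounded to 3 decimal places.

σ = CV·μ = 0.81×0.409 = 0.33129, so σ² = 0.109753.
s+1 = μ(1−μ)/σ² = 0.241719/0.109753 = 2.2024, so s = shape1+shape2 = 1.2024.
shape1 = μs = 0.492, shape2 = (1−μ)s = 0.711.

shape1 = 0.492, shape2 = 0.711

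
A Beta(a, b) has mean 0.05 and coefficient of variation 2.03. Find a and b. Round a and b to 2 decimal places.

a = 0.18, b = 3.43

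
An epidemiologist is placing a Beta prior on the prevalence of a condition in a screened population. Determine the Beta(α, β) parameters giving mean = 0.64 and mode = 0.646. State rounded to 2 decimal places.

α = 31.15, β = 17.52

Let s = α+β. Mean gives α = μs = 0.64s; mode gives (α−1)/(s−2) = 0.646.
Substituting: 0.64s − 1 = 0.646(s−2) = 0.646s − 1.292, so -0.006s = -0.292 and s = 48.6667.
Then α = 0.64×48.6667 = 31.15 and β = s−α = 17.52.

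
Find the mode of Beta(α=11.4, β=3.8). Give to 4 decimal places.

0.7879

With α,β > 1, mode = (α−1)/(α+β−2) = 10.4/13.2 = 0.7879.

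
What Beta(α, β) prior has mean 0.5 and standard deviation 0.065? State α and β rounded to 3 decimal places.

α = 29.086, β = 29.086

σ² = 0.065² = 0.004225.
With s = α+β, Var = μ(1−μ)/(s+1), so s+1 = (0.5×0.5)/0.004225 = 59.1716 and s = 58.1716.
α = μs = 29.086, β = (1−μ)s = 29.086.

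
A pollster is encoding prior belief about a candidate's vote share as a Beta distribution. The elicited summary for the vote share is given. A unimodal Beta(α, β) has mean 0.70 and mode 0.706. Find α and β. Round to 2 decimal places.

Let s = α+β. Mean gives α = μs = 0.70s; mode gives (α−1)/(s−2) = 0.706.
Substituting: 0.70s − 1 = 0.706(s−2) = 0.706s − 1.412, so -0.006s = -0.412 and s = 68.6667.
Then α = 0.70×68.6667 = 48.07 and β = s−α = 20.60.

α = 48.07, β = 20.60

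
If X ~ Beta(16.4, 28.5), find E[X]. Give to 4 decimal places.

0.3653

E[X] = α/(α+β) = 16.4/44.9 = 0.3653.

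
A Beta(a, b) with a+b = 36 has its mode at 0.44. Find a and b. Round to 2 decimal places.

For a,b>1 the mode is (a−1)/(a+b−2), so a = mode·(κ−2)+1 = 0.44×34+1 = 15.96.
And b = (1−mode)·(κ−2)+1 = 0.56×34+1 = 20.04.

a = 15.96, b = 20.04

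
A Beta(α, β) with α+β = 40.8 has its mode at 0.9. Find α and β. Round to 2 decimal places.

For α,β>1 the mode is (α−1)/(α+β−2), so α = mode·(κ−2)+1 = 0.9×38.8+1 = 35.92.
And β = (1−mode)·(κ−2)+1 = 0.1×38.8+1 = 4.88.

α = 35.92, β = 4.88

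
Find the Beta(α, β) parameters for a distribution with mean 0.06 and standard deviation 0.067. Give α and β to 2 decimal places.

α = 0.69, β = 10.87

Variance = 0.067² = 0.004489. The moment-matching identity α+β = μ(1−μ)/Var − 1 gives
α+β = 0.0564/0.004489 − 1 = 11.5640, so α = μ·11.5640 = 0.69 and β = (1−μ)·11.5640 = 10.87.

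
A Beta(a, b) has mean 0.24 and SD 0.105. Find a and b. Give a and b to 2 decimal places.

σ² = 0.105² = 0.011025.
With s = a+b, Var = μ(1−μ)/(s+1), so s+1 = (0.24×0.76)/0.011025 = 16.5442 and s = 15.5442.
a = μs = 3.73, b = (1−μ)s = 11.81.

a = 3.73, b = 11.81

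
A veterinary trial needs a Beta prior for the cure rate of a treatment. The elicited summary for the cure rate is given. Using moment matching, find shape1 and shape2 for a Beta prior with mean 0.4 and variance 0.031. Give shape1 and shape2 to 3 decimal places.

By moment matching, shape1+shape2 = μ(1−μ)/σ² − 1 = (0.4·0.6)/0.031 − 1 = 7.7419 − 1 = 6.7419.
Since shape1/(shape1+shape2) = μ, shape1 = 0.4·6.7419 = 2.697 and shape2 = 0.6·6.7419 = 4.045.

shape1 = 2.697, shape2 = 4.045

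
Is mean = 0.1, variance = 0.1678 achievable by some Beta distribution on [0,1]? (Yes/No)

No

A Beta with mean μ has variance μ(1−μ)/(α+β+1) < μ(1−μ).
Here μ(1−μ) = 0.1×0.9 = 0.09, and 0.1678 ≥ 0.09.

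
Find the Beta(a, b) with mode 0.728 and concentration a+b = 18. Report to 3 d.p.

For a,b>1 the mode is (a−1)/(a+b−2), so a = mode·(κ−2)+1 = 0.728×16+1 = 12.648.
And b = (1−mode)·(κ−2)+1 = 0.272×16+1 = 5.352.

a = 12.648, b = 5.352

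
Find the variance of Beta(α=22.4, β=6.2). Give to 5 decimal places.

0.00574

Var = αβ/[(α+β)²(α+β+1)] = (22.4×6.2)/(28.6²×29.6) = 138.88/24211.616 = 0.00574.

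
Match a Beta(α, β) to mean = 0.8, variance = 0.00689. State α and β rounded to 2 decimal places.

Write ν = α+β; then α = μν and Var = μ(1−μ)/(ν+1).
ν = μ(1−μ)/Var − 1 = 0.16/0.00689 − 1 = 22.2221.
α = 0.8·22.2221 = 17.78, β = 0.2·22.2221 = 4.44.

α = 17.78, β = 4.44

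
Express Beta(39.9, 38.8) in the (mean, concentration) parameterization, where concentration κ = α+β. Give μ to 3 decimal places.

μ = 0.507, κ = 78.7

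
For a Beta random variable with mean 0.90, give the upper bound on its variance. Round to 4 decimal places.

For fixed mean μ the Beta variance is μ(1−μ)/(α+β+1), increasing as α+β decreases.
Its least upper bound (not attained) is μ(1−μ) = 0.90·0.10 = 0.0900.

0.0900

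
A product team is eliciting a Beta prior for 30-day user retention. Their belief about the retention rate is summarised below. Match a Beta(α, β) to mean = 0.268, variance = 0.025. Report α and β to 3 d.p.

Write ν = α+β; then α = μν and Var = μ(1−μ)/(ν+1).
ν = μ(1−μ)/Var − 1 = 0.196176/0.025 − 1 = 6.8470.
α = 0.268·6.8470 = 1.835, β = 0.732·6.8470 = 5.012.

α = 1.835, β = 5.012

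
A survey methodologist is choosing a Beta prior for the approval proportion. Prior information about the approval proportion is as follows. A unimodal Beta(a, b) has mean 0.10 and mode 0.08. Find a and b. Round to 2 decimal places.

a = 4.20, b = 37.80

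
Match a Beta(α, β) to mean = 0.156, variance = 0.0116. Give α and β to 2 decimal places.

α = 1.61, β = 8.74

Let s = α+β. The Beta variance is μ(1−μ)/(s+1).
So s+1 = μ(1−μ)/σ² = (0.156×0.844)/0.0116 = 0.131664/0.0116 = 11.3503, giving s = 10.3503.
Then α = μs = 0.156×10.3503 = 1.61 and β = (1−μ)s = 0.844×10.3503 = 8.74.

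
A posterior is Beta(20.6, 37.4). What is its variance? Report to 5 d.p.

Var = αβ/[(α+β)²(α+β+1)] = (20.6×37.4)/(58.0²×59.0) = 770.44/198476.000 = 0.00388.

0.00388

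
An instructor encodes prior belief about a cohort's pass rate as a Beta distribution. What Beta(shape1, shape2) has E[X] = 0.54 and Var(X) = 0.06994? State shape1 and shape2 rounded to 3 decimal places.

Write ν = shape1+shape2; then shape1 = μν and Var = μ(1−μ)/(ν+1).
ν = μ(1−μ)/Var − 1 = 0.2484/0.06994 − 1 = 2.5516.
shape1 = 0.54·2.5516 = 1.378, shape2 = 0.46·2.5516 = 1.174.

shape1 = 1.378, shape2 = 1.174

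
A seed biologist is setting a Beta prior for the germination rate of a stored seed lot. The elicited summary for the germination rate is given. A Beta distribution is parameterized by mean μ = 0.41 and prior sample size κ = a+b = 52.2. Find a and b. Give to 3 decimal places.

Split κ in proportion μ : (1−μ): a = 0.41·52.2 = 21.402, b = 52.2 − 21.402 = 30.798.

a = 21.402, b = 30.798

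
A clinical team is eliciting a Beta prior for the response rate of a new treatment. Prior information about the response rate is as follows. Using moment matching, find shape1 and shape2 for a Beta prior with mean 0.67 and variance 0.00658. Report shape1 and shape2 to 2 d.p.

shape1 = 21.84, shape2 = 10.76

Write ν = shape1+shape2; then shape1 = μν and Var = μ(1−μ)/(ν+1).
ν = μ(1−μ)/Var − 1 = 0.2211/0.00658 − 1 = 32.6018.
shape1 = 0.67·32.6018 = 21.84, shape2 = 0.33·32.6018 = 10.76.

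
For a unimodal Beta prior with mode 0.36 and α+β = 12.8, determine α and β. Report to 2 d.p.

α = 4.89, β = 7.91

Mode = (α−1)/(κ−2) with κ = α+β, so α−1 = 0.36·10.8 = 3.89.
α = 4.89; β = κ − α = 7.91.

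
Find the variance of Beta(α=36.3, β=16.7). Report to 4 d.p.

0.0040

α+β = 53.0 and αβ = 606.21, so Var = αβ/[(α+β)²(α+β+1)] = 606.21/151686.000 = 0.0040.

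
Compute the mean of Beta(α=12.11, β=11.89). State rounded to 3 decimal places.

E[X] = α/(α+β) = 12.11/24.00 = 0.505.

0.505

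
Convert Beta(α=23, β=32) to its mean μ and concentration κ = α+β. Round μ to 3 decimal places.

μ = 0.418, κ = 55

κ = α+β = 23+32 = 55; μ = α/κ = 23/55 = 0.418.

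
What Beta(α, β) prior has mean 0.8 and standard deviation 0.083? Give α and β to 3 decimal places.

α = 17.780, β = 4.445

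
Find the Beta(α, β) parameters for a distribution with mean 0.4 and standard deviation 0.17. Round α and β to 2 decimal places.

α = 2.92, β = 4.38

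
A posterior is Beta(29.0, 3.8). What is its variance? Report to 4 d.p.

0.0030

μ = 29.0/32.8 = 0.884146; Var = μ(1−μ)/(α+β+1) = 0.1024316/33.8 = 0.0030.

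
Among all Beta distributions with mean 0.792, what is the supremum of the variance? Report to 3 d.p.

Var = μ(1−μ)/(α+β+1), which approaches μ(1−μ) as α+β → 0.
So the supremum is μ(1−μ) = 0.792×0.208 = 0.165.

0.165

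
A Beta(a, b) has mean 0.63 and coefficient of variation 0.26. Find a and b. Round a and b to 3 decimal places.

a = 4.843, b = 2.845

σ = CV·μ = 0.26×0.63 = 0.16380, so σ² = 0.026830.
s+1 = μ(1−μ)/σ² = 0.2331/0.026830 = 8.6879, so s = a+b = 7.6879.
a = μs = 4.843, b = (1−μ)s = 2.845.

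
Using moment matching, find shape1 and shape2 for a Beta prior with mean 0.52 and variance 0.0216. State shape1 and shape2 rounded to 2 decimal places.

shape1 = 5.49, shape2 = 5.07

By moment matching, shape1+shape2 = μ(1−μ)/σ² − 1 = (0.52·0.48)/0.0216 − 1 = 11.5556 − 1 = 10.5556.
Since shape1/(shape1+shape2) = μ, shape1 = 0.52·10.5556 = 5.49 and shape2 = 0.48·10.5556 = 5.07.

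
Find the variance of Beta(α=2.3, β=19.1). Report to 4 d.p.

0.0043

α+β = 21.4 and αβ = 43.93, so Var = αβ/[(α+β)²(α+β+1)] = 43.93/10258.304 = 0.0043.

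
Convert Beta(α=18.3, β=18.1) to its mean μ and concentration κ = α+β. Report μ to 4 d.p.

κ = α+β = 18.3+18.1 = 36.4; μ = α/κ = 18.3/36.4 = 0.5027.

μ = 0.5027, κ = 36.4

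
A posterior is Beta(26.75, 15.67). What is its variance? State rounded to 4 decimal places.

μ = 26.75/42.42 = 0.630599; Var = μ(1−μ)/(α+β+1) = 0.2329440/43.42 = 0.0054.

0.0054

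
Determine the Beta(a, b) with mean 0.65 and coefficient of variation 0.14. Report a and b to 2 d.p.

σ = CV·μ = 0.14×0.65 = 0.09100, so σ² = 0.008281.
s+1 = μ(1−μ)/σ² = 0.2275/0.008281 = 27.4725, so s = a+b = 26.4725.
a = μs = 17.21, b = (1−μ)s = 9.27.

a = 17.21, b = 9.27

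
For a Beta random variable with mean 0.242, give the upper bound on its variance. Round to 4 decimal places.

For fixed mean μ the Beta variance is μ(1−μ)/(α+β+1), increasing as α+β decreases.
Its least upper bound (not attained) is μ(1−μ) = 0.242·0.758 = 0.1834.

0.1834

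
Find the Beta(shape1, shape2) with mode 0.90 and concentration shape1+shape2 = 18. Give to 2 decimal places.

For shape1,shape2>1 the mode is (shape1−1)/(shape1+shape2−2), so shape1 = mode·(κ−2)+1 = 0.90×16+1 = 15.40.
And shape2 = (1−mode)·(κ−2)+1 = 0.10×16+1 = 2.60.

shape1 = 15.40, shape2 = 2.60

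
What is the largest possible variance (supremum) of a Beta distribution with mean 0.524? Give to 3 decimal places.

For fixed mean μ the Beta variance is μ(1−μ)/(α+β+1), increasing as α+β decreases.
Its least upper bound (not attained) is μ(1−μ) = 0.524·0.476 = 0.249.

0.249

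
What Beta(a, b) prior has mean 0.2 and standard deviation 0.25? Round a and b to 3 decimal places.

First σ² = 0.0625. Setting a = μn, b = (1−μ)n with n = a+b,
μ(1−μ)/(n+1) = 0.0625 ⇒ n+1 = 0.16/0.0625 = 2.5600 ⇒ n = 1.5600.
Hence a = 0.2×1.5600 = 0.312, b = 0.8×1.5600 = 1.248.

a = 0.312, b = 1.248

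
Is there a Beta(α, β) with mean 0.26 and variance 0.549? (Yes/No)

A Beta with mean μ has variance μ(1−μ)/(α+β+1) < μ(1−μ).
Here μ(1−μ) = 0.26×0.74 = 0.1924, and 0.549 ≥ 0.1924.

No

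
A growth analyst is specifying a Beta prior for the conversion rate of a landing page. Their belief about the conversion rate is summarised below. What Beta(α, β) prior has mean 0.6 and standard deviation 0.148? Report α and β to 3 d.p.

α = 5.974, β = 3.983

Variance = 0.148² = 0.021904. The moment-matching identity α+β = μ(1−μ)/Var − 1 gives
α+β = 0.24/0.021904 − 1 = 9.9569, so α = μ·9.9569 = 5.974 and β = (1−μ)·9.9569 = 3.983.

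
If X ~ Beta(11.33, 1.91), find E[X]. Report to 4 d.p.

E[X] = α/(α+β) = 11.33/13.24 = 0.8557.

0.8557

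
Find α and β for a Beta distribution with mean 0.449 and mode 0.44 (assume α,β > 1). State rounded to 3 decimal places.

Let s = α+β. Mean gives α = μs = 0.449s; mode gives (α−1)/(s−2) = 0.44.
Substituting: 0.449s − 1 = 0.44(s−2) = 0.44s − 0.88, so 0.009s = 0.12 and s = 13.3333.
Then α = 0.449×13.3333 = 5.987 and β = s−α = 7.347.

α = 5.987, β = 7.347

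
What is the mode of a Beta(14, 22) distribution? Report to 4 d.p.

0.3824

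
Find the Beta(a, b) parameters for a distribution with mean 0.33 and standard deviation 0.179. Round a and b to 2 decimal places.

a = 1.95, b = 3.95

First σ² = 0.032041. Setting a = μn, b = (1−μ)n with n = a+b,
μ(1−μ)/(n+1) = 0.032041 ⇒ n+1 = 0.2211/0.032041 = 6.9005 ⇒ n = 5.9005.
Hence a = 0.33×5.9005 = 1.95, b = 0.67×5.9005 = 3.95.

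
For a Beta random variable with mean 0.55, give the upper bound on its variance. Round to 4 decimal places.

0.2475

Var = μ(1−μ)/(α+β+1), which approaches μ(1−μ) as α+β → 0.
So the supremum is μ(1−μ) = 0.55×0.45 = 0.2475.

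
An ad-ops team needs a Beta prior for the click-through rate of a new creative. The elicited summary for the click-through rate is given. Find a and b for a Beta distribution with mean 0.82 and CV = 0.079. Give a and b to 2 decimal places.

a = 28.02, b = 6.15

σ = CV·μ = 0.079×0.82 = 0.06478, so σ² = 0.004196.
s+1 = μ(1−μ)/σ² = 0.1476/0.004196 = 35.1726, so s = a+b = 34.1726.
a = μs = 28.02, b = (1−μ)s = 6.15.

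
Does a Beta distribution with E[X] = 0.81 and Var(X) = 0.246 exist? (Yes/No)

No

A Beta with mean μ has variance μ(1−μ)/(α+β+1) < μ(1−μ).
Here μ(1−μ) = 0.81×0.19 = 0.1539, and 0.246 ≥ 0.1539.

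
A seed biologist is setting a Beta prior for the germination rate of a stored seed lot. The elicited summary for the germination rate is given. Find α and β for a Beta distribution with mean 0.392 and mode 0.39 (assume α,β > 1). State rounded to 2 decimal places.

α = 43.12, β = 66.88

With s = α+β: μ = α/s and mode = (α−1)/(s−2). Eliminating α = μs,
μs − 1 = m(s−2) ⇒ s(μ−m) = 1−2m ⇒ s = 0.22/0.002 = 110.0000.
So α = μs = 43.12, β = (1−μ)s = 66.88.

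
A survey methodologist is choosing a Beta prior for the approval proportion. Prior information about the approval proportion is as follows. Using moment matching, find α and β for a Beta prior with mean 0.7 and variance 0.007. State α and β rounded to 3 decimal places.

α = 20.300, β = 8.700

Write ν = α+β; then α = μν and Var = μ(1−μ)/(ν+1).
ν = μ(1−μ)/Var − 1 = 0.21/0.007 − 1 = 29.0000.
α = 0.7·29.0000 = 20.300, β = 0.3·29.0000 = 8.700.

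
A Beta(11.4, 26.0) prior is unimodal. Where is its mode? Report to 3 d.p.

0.294

With α,β > 1, mode = (α−1)/(α+β−2) = 10.4/35.4 = 0.294.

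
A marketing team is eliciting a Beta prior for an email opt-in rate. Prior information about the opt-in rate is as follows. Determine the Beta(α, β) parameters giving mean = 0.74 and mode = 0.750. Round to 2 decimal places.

α = 37.00, β = 13.00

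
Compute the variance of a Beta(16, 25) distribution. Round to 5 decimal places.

0.00567

μ = 16/41 = 0.390244; Var = μ(1−μ)/(α+β+1) = 0.2379536/42 = 0.00567.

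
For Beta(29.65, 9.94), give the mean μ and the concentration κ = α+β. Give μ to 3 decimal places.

κ = α+β = 29.65+9.94 = 39.59; μ = α/κ = 29.65/39.59 = 0.749.

μ = 0.749, κ = 39.59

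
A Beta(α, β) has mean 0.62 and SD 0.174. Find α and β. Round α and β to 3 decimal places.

α = 4.205, β = 2.577

Variance = 0.174² = 0.030276. The moment-matching identity α+β = μ(1−μ)/Var − 1 gives
α+β = 0.2356/0.030276 − 1 = 6.7817, so α = μ·6.7817 = 4.205 and β = (1−μ)·6.7817 = 2.577.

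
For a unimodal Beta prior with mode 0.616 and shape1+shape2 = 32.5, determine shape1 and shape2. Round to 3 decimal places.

shape1 = 19.788, shape2 = 12.712

For shape1,shape2>1 the mode is (shape1−1)/(shape1+shape2−2), so shape1 = mode·(κ−2)+1 = 0.616×30.5+1 = 19.788.
And shape2 = (1−mode)·(κ−2)+1 = 0.384×30.5+1 = 12.712.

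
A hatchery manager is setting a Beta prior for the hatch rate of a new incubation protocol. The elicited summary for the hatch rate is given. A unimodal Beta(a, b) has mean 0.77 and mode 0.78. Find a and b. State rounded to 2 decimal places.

Let s = a+b. Mean gives a = μs = 0.77s; mode gives (a−1)/(s−2) = 0.78.
Substituting: 0.77s − 1 = 0.78(s−2) = 0.78s − 1.56, so -0.01s = -0.56 and s = 56.0000.
Then a = 0.77×56.0000 = 43.12 and b = s−a = 12.88.

a = 43.12, b = 12.88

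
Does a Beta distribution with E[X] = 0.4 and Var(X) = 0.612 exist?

No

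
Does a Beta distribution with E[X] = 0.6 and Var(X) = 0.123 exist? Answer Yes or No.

Yes

The Beta variance bound is σ² < μ(1−μ).
Here μ(1−μ) = 0.6×0.4 = 0.24, and 0.123 < 0.24.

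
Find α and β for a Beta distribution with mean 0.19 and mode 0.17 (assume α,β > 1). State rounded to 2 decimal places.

α = 6.27, β = 26.73

Let s = α+β. Mean gives α = μs = 0.19s; mode gives (α−1)/(s−2) = 0.17.
Substituting: 0.19s − 1 = 0.17(s−2) = 0.17s − 0.34, so 0.02s = 0.66 and s = 33.0000.
Then α = 0.19×33.0000 = 6.27 and β = s−α = 26.73.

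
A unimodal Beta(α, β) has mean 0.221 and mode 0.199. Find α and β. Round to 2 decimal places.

α = 6.05, β = 21.32

With s = α+β: μ = α/s and mode = (α−1)/(s−2). Eliminating α = μs,
μs − 1 = m(s−2) ⇒ s(μ−m) = 1−2m ⇒ s = 0.602/0.022 = 27.3636.
So α = μs = 6.05, β = (1−μ)s = 21.32.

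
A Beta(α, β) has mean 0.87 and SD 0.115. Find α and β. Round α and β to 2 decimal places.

α = 6.57, β = 0.98

First σ² = 0.013225. Setting α = μn, β = (1−μ)n with n = α+β,
μ(1−μ)/(n+1) = 0.013225 ⇒ n+1 = 0.1131/0.013225 = 8.5520 ⇒ n = 7.5520.
Hence α = 0.87×7.5520 = 6.57, β = 0.13×7.5520 = 0.98.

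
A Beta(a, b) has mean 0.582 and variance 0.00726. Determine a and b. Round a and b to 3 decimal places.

By moment matching, a+b = μ(1−μ)/σ² − 1 = (0.582·0.418)/0.00726 − 1 = 33.5091 − 1 = 32.5091.
Since a/(a+b) = μ, a = 0.582·32.5091 = 18.920 and b = 0.418·32.5091 = 13.589.

a = 18.920, b = 13.589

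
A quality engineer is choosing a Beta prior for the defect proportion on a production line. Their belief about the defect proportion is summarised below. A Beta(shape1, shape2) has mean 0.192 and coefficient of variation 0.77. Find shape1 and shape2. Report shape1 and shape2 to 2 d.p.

Var = (CV·μ)² = (0.77×0.192)² = 0.021857.
shape1+shape2 = μ(1−μ)/Var − 1 = 0.155136/0.021857 − 1 = 6.0979.
Thus shape1 = 0.192·6.0979 = 1.17 and shape2 = 0.808·6.0979 = 4.93.

shape1 = 1.17, shape2 = 4.93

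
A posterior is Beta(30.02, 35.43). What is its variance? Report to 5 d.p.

Var = αβ/[(α+β)²(α+β+1)] = (30.02×35.43)/(65.45²×66.45) = 1063.6086/284652.031125 = 0.00374.

0.00374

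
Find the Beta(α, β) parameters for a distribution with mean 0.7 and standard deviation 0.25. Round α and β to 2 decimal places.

α = 1.65, β = 0.71

First σ² = 0.0625. Setting α = μn, β = (1−μ)n with n = α+β,
μ(1−μ)/(n+1) = 0.0625 ⇒ n+1 = 0.21/0.0625 = 3.3600 ⇒ n = 2.3600.
Hence α = 0.7×2.3600 = 1.65, β = 0.3×2.3600 = 0.71.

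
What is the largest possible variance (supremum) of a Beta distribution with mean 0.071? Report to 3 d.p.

Var = μ(1−μ)/(α+β+1), which approaches μ(1−μ) as α+β → 0.
So the supremum is μ(1−μ) = 0.071×0.929 = 0.066.

0.066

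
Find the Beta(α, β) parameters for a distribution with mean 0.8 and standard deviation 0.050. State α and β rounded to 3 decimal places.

α = 50.400, β = 12.600

Variance = 0.050² = 0.002500. The moment-matching identity α+β = μ(1−μ)/Var − 1 gives
α+β = 0.16/0.002500 − 1 = 63.0000, so α = μ·63.0000 = 50.400 and β = (1−μ)·63.0000 = 12.600.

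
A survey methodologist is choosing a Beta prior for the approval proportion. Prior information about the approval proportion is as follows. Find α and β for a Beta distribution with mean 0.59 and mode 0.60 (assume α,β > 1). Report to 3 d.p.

α = 11.800, β = 8.200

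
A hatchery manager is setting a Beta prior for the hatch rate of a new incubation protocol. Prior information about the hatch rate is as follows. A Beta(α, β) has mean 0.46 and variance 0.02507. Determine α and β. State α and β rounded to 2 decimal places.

α = 4.10, β = 4.81

By moment matching, α+β = μ(1−μ)/σ² − 1 = (0.46·0.54)/0.02507 − 1 = 9.9083 − 1 = 8.9083.
Since α/(α+β) = μ, α = 0.46·8.9083 = 4.10 and β = 0.54·8.9083 = 4.81.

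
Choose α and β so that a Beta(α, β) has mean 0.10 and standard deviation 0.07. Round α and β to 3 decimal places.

α = 1.737, β = 15.631

First σ² = 0.0049. Setting α = μn, β = (1−μ)n with n = α+β,
μ(1−μ)/(n+1) = 0.0049 ⇒ n+1 = 0.0900/0.0049 = 18.3673 ⇒ n = 17.3673.
Hence α = 0.10×17.3673 = 1.737, β = 0.90×17.3673 = 15.631.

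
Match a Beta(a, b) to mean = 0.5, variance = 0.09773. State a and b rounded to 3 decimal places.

a = 0.779, b = 0.779

Write ν = a+b; then a = μν and Var = μ(1−μ)/(ν+1).
ν = μ(1−μ)/Var − 1 = 0.25/0.09773 − 1 = 1.5581.
a = 0.5·1.5581 = 0.779, b = 0.5·1.5581 = 0.779.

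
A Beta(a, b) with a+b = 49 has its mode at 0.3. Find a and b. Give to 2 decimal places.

a = 15.10, b = 33.90

For a,b>1 the mode is (a−1)/(a+b−2), so a = mode·(κ−2)+1 = 0.3×47+1 = 15.10.
And b = (1−mode)·(κ−2)+1 = 0.7×47+1 = 33.90.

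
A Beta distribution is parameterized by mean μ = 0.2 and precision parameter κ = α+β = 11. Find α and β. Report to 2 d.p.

Split κ in proportion μ : (1−μ): α = 0.2·11 = 2.20, β = 11 − 2.20 = 8.80.

α = 2.20, β = 8.80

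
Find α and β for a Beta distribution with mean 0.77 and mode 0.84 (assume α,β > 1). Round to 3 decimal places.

α = 7.480, β = 2.234

With s = α+β: μ = α/s and mode = (α−1)/(s−2). Eliminating α = μs,
μs − 1 = m(s−2) ⇒ s(μ−m) = 1−2m ⇒ s = -0.68/-0.07 = 9.7143.
So α = μs = 7.480, β = (1−μ)s = 2.234.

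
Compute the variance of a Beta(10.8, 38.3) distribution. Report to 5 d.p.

0.00342

Var = αβ/[(α+β)²(α+β+1)] = (10.8×38.3)/(49.1²×50.1) = 413.64/120781.581 = 0.00342.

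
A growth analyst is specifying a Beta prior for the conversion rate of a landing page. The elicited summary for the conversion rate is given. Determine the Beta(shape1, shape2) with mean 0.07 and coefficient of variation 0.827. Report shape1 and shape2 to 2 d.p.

shape1 = 1.29, shape2 = 17.14

σ = CV·μ = 0.827×0.07 = 0.05789, so σ² = 0.003351.
s+1 = μ(1−μ)/σ² = 0.0651/0.003351 = 19.4256, so s = shape1+shape2 = 18.4256.
shape1 = μs = 1.29, shape2 = (1−μ)s = 17.14.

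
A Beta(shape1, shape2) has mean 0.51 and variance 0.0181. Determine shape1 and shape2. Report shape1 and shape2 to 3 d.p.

shape1 = 6.531, shape2 = 6.275

Let s = shape1+shape2. The Beta variance is μ(1−μ)/(s+1).
So s+1 = μ(1−μ)/σ² = (0.51×0.49)/0.0181 = 0.2499/0.0181 = 13.8066, giving s = 12.8066.
Then shape1 = μs = 0.51×12.8066 = 6.531 and shape2 = (1−μ)s = 0.49×12.8066 = 6.275.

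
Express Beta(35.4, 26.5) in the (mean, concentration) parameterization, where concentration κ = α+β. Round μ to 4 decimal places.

μ = 0.5719, κ = 61.9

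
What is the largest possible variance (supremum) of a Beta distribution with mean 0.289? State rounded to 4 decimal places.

For fixed mean μ the Beta variance is μ(1−μ)/(α+β+1), increasing as α+β decreases.
Its least upper bound (not attained) is μ(1−μ) = 0.289·0.711 = 0.2055.

0.2055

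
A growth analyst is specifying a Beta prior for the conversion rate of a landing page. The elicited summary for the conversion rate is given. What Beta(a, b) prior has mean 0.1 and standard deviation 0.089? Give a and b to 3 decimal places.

First σ² = 0.007921. Setting a = μn, b = (1−μ)n with n = a+b,
μ(1−μ)/(n+1) = 0.007921 ⇒ n+1 = 0.09/0.007921 = 11.3622 ⇒ n = 10.3622.
Hence a = 0.1×10.3622 = 1.036, b = 0.9×10.3622 = 9.326.

a = 1.036, b = 9.326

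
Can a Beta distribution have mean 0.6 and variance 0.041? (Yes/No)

The Beta variance bound is σ² < μ(1−μ).
Here μ(1−μ) = 0.6×0.4 = 0.24, and 0.041 < 0.24.

Yes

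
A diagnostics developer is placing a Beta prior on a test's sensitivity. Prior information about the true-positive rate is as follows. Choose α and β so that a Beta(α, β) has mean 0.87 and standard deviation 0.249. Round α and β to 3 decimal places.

Variance = 0.249² = 0.062001. The moment-matching identity α+β = μ(1−μ)/Var − 1 gives
α+β = 0.1131/0.062001 − 1 = 0.8242, so α = μ·0.8242 = 0.717 and β = (1−μ)·0.8242 = 0.107.

α = 0.717, β = 0.107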